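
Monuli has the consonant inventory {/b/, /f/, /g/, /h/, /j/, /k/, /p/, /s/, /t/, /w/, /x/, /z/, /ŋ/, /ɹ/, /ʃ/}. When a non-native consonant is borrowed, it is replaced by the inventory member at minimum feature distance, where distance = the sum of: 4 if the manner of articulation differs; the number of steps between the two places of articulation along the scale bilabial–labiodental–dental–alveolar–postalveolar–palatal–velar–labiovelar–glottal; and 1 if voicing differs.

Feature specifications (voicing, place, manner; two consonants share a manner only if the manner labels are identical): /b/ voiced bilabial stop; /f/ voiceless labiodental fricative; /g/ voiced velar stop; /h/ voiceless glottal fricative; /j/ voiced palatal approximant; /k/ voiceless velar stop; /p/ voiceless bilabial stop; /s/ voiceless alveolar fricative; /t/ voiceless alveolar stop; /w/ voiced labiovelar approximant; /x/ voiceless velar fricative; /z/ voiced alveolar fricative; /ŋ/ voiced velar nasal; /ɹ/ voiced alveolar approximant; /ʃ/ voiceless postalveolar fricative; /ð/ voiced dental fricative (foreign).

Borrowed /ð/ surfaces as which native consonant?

z

/z/ is closest: same manner (fricative), place distance 1 (dental→alveolar), same voicing; total 1. Next closest is /f/ at distance 2.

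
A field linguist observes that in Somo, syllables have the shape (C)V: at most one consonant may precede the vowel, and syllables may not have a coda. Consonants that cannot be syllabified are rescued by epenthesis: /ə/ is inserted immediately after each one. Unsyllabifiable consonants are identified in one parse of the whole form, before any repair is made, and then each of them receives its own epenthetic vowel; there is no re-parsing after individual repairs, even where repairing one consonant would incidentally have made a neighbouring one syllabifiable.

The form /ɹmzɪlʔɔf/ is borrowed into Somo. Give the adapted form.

The consonants /ɹ/, /m/, /l/, /f/ cannot be parsed into a legal (C)V syllable (no codas are permitted; onsets are limited to one consonant).
Inserting the epenthetic vowel yields /ɹ/ → /ɹə/, /m/ → /mə/, /l/ → /lə/, /f/ → /fə/.

ɹəməzɪləʔɔfə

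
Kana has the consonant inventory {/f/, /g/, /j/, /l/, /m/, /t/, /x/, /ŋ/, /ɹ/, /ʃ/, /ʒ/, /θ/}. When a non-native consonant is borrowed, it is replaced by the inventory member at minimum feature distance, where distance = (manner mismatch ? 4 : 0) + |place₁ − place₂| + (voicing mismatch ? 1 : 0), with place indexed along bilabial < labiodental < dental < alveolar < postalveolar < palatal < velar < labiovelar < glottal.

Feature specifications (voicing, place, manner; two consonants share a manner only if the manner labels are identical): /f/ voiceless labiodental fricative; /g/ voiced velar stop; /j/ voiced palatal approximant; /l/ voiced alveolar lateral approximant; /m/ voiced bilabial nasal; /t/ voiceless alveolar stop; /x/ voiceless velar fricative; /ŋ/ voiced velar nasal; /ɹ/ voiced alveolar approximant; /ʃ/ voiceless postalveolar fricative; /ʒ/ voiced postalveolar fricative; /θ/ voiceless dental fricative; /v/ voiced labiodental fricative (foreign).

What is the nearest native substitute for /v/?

f

/f/ is closest: same manner (fricative), place distance 0 (labiodental→labiodental), voicing differs (+1); total 1. Next closest is /θ/ at distance 2.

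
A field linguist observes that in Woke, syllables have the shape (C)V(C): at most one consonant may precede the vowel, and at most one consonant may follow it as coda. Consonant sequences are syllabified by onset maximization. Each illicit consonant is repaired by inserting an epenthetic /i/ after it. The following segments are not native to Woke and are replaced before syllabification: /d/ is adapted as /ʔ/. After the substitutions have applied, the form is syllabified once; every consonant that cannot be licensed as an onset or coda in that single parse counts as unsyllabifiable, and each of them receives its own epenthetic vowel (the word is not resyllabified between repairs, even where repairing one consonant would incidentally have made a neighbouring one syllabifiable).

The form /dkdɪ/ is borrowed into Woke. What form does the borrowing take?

ʔikiʔɪ

Substitution: /d/ → /ʔ/, giving /ʔkʔɪ/.
The consonants /ʔ/, /k/ cannot be parsed into a legal (C)V(C) syllable (at most one coda consonant is licensed; onsets are limited to one consonant).
Each unlicensed consonant becomes the onset of a new syllable: /ʔ/ → /ʔi/, /k/ → /ki/.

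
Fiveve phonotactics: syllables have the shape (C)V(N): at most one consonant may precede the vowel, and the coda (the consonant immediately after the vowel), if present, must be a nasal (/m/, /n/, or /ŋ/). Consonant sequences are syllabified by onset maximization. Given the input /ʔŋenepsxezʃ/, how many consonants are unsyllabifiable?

5

Syllabifying with onset maximization leaves /ʔ/, /p/, /s/, /z/, /ʃ/ stranded (only a nasal (/m/, /n/, or /ŋ/) is licensed in coda position; onsets are limited to one consonant).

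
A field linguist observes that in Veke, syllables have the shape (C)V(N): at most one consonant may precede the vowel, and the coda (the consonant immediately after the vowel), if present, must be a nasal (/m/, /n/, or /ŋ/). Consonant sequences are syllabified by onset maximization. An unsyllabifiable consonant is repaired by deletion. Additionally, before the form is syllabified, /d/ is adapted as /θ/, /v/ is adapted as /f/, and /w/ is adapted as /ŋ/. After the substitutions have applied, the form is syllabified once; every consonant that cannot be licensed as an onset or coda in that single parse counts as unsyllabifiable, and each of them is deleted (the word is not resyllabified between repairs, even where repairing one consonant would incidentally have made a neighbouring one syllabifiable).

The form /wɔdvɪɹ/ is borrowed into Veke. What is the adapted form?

Substitution: /w/ → /ŋ/, /d/ → /θ/, /v/ → /f/, giving /ŋɔθfɪɹ/.
Syllabifying with onset maximization leaves /θ/, /ɹ/ stranded (only a nasal (/m/, /n/, or /ŋ/) is licensed in coda position; onsets are limited to one consonant).
Each unlicensed consonant is deleted: /θ/, /ɹ/.

ŋɔfɪ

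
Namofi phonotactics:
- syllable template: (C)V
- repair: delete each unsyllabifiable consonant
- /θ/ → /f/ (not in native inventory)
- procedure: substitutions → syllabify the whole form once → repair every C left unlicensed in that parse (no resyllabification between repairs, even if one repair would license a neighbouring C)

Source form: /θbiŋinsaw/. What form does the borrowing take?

Substitution: /θ/ → /f/, giving /fbiŋinsaw/.
Syllabifying with onset maximization leaves /f/, /n/, /w/ stranded (no codas are permitted; onsets are limited to one consonant).
Deletion applies to /f/, /n/, /w/.

biŋisa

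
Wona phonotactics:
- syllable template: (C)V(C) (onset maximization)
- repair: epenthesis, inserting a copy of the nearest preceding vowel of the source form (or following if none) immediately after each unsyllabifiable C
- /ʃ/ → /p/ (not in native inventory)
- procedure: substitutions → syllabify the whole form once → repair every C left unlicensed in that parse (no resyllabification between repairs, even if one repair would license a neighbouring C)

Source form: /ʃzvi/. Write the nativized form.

Substitution: /ʃ/ → /p/, giving /pzvi/.
The consonants /p/, /z/ cannot be parsed into a legal (C)V(C) syllable (at most one coda consonant is licensed; onsets are limited to one consonant).
Each unlicensed consonant becomes the onset of a new syllable: /p/ → /pi/, /z/ → /zi/.

pizivi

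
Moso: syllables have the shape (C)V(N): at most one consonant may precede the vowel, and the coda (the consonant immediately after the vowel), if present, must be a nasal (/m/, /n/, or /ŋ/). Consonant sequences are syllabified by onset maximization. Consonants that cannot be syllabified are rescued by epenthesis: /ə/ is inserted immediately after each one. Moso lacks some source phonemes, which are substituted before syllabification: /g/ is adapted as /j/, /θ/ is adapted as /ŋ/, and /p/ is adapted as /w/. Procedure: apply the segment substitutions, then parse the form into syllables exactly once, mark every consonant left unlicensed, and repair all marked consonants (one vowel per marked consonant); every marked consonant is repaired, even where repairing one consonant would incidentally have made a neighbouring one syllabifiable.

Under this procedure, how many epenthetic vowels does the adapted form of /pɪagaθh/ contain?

1

After substitution the input is /wɪajaŋh/.
The unsyllabifiable consonants are /h/; each receives one epenthetic vowel.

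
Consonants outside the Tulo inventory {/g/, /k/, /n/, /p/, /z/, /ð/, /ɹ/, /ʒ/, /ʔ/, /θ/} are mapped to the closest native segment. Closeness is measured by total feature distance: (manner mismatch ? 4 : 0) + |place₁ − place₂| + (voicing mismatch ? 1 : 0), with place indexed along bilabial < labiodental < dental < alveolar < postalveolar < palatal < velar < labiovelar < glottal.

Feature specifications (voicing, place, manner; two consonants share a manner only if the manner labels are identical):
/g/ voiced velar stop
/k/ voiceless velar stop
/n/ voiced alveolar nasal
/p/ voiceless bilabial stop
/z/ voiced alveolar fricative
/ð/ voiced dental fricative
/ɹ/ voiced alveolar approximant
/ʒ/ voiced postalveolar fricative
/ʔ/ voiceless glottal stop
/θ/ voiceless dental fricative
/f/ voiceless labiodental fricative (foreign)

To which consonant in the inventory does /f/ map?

θ

/θ/ is closest: same manner (fricative), place distance 1 (labiodental→dental), same voicing; total 1. Next closest is /ð/ at distance 2.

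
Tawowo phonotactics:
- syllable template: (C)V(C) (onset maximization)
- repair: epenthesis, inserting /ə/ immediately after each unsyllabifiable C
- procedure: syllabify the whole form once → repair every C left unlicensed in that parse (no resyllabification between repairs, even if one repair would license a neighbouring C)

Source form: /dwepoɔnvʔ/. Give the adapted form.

The consonants /d/, /v/, /ʔ/ cannot be parsed into a legal (C)V(C) syllable (at most one coda consonant is licensed; onsets are limited to one consonant).
Inserting the epenthetic vowel yields /d/ → /də/, /v/ → /və/, /ʔ/ → /ʔə/.

dəwepoɔnvəʔə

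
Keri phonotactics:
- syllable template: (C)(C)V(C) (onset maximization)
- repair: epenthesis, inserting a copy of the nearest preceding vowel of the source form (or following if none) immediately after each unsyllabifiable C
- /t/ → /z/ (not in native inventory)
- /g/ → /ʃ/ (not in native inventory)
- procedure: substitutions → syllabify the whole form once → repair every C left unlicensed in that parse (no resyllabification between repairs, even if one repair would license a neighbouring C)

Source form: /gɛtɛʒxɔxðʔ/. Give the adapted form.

Substitution: /g/ → /ʃ/, /t/ → /z/, giving /ʃɛzɛʒxɔxðʔ/.
Under (C)(C)V(C), the unsyllabifiable consonants are /ð/, /ʔ/ (at most one coda consonant is licensed; onsets may contain at most 2 consonants).
Epenthesis after each stranded consonant: /ð/ → /ðɔ/, /ʔ/ → /ʔɔ/.

ʃɛzɛʒxɔxðɔʔɔ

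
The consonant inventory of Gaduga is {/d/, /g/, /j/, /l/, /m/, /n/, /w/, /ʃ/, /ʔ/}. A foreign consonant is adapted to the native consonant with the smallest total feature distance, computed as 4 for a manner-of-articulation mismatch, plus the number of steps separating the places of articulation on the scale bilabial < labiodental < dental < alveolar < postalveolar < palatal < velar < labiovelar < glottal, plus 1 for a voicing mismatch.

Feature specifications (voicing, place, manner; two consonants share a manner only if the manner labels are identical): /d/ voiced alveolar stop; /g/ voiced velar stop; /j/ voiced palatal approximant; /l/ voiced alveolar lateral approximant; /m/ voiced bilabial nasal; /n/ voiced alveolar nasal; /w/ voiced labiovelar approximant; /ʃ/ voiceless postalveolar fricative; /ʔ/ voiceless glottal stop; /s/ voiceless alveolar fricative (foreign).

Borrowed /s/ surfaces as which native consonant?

ʃ

/ʃ/ is closest: same manner (fricative), place distance 1 (alveolar→postalveolar), same voicing; total 1. Next closest is /d/ at distance 5.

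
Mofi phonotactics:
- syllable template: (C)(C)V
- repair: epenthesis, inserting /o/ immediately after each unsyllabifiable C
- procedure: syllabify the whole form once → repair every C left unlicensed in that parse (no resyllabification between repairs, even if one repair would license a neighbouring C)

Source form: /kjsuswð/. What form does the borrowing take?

The consonants /k/, /s/, /w/, /ð/ cannot be parsed into a legal (C)(C)V syllable (no codas are permitted; onsets may contain at most 2 consonants).
Epenthesis after each stranded consonant: /k/ → /ko/, /s/ → /so/, /w/ → /wo/, /ð/ → /ðo/.

kojsusowoðo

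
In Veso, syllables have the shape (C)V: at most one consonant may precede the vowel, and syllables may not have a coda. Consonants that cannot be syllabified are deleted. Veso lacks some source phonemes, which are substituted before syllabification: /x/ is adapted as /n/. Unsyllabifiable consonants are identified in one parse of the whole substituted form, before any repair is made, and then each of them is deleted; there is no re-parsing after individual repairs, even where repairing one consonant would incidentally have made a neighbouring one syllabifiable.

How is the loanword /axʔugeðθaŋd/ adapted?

aʔugeθa

Substitution: /x/ → /n/, giving /anʔugeðθaŋd/.
Under (C)V, the unsyllabifiable consonants are /n/, /ð/, /ŋ/, /d/ (no codas are permitted; onsets are limited to one consonant).
Deletion applies to /n/, /ð/, /ŋ/, /d/.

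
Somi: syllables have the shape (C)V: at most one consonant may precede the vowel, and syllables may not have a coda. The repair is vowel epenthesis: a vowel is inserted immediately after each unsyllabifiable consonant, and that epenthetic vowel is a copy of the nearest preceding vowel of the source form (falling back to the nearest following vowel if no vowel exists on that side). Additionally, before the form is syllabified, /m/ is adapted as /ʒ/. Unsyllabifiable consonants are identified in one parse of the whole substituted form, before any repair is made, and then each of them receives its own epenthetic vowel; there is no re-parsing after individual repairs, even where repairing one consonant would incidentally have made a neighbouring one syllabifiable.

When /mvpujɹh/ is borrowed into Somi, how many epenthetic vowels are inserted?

After substitution the input is /ʒvpujɹh/.
The unsyllabifiable consonants are /ʒ/, /v/, /j/, /ɹ/, /h/; each receives one epenthetic vowel.

5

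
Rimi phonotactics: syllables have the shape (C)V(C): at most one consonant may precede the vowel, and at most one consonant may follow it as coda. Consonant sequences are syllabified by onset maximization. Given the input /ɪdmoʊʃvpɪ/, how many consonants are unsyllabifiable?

Syllabifying with onset maximization leaves /v/ stranded (at most one coda consonant is licensed; onsets are limited to one consonant).

1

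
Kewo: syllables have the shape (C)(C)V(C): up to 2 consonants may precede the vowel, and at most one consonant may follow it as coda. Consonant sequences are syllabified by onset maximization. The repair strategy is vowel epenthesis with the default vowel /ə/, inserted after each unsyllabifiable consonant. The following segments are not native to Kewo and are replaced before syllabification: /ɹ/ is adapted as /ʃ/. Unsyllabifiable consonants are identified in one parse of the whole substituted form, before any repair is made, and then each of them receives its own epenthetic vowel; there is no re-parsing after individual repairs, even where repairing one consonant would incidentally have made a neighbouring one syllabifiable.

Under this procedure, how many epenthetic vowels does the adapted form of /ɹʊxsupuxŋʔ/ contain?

After substitution the input is /ʃʊxsupuxŋʔ/.
The unsyllabifiable consonants are /ŋ/, /ʔ/; each receives one epenthetic vowel.

2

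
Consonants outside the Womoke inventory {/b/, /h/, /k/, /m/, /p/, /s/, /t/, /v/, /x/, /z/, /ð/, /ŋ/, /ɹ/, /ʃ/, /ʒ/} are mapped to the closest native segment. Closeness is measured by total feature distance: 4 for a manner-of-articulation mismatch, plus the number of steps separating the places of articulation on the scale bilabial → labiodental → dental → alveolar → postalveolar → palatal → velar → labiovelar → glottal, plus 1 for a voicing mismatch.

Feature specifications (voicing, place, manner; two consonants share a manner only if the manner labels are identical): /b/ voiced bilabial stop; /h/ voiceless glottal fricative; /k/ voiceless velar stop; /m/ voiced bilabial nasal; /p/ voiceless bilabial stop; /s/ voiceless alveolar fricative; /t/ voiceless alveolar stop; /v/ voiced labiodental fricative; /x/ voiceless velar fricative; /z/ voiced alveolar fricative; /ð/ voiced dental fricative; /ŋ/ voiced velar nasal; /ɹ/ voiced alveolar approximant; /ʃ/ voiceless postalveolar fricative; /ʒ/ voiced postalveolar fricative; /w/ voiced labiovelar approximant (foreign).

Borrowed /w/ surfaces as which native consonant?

ɹ

/ɹ/ is closest: same manner (approximant), place distance 4 (labiovelar→alveolar), same voicing; total 4. Next closest is /ŋ/ at distance 5.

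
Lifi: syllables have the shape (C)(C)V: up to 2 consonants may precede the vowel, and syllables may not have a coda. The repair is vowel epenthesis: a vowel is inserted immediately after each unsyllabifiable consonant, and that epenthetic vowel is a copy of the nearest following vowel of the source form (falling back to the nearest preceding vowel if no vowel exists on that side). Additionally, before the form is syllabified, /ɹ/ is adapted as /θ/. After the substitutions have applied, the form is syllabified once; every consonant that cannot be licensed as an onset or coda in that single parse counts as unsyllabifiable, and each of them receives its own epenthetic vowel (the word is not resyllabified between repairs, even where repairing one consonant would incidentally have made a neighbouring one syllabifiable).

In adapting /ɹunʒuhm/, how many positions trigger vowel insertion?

After substitution the input is /θunʒuhm/.
The unsyllabifiable consonants are /h/, /m/; each receives one epenthetic vowel.

2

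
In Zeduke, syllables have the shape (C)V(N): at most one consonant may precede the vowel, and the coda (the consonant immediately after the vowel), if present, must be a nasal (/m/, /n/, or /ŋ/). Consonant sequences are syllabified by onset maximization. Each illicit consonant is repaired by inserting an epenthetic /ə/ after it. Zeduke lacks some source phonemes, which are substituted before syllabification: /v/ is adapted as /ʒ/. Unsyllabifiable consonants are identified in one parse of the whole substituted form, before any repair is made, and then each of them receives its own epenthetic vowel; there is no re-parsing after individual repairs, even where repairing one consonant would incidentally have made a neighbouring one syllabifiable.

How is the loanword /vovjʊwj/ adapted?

Substitution: /v/ → /ʒ/, giving /ʒoʒjʊwj/.
Syllabifying with onset maximization leaves /ʒ/, /w/, /j/ stranded (only a nasal (/m/, /n/, or /ŋ/) is licensed in coda position; onsets are limited to one consonant).
Each unlicensed consonant becomes the onset of a new syllable: /ʒ/ → /ʒə/, /w/ → /wə/, /j/ → /jə/.

ʒoʒəjʊwəjə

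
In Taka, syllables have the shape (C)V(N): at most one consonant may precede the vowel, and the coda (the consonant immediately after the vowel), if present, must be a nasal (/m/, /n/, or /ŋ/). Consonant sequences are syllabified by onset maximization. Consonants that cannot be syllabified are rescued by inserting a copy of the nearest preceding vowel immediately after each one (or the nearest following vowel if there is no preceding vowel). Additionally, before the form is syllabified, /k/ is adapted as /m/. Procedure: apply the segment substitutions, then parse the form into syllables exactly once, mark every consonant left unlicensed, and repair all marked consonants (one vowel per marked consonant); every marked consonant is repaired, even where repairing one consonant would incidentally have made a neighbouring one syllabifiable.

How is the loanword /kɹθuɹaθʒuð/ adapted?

Substitution: /k/ → /m/, giving /mɹθuɹaθʒuð/.
Syllabifying with onset maximization leaves /m/, /ɹ/, /θ/, /ð/ stranded (only a nasal (/m/, /n/, or /ŋ/) is licensed in coda position; onsets are limited to one consonant).
Epenthesis after each stranded consonant: /m/ → /mu/, /ɹ/ → /ɹu/, /θ/ → /θa/, /ð/ → /ðu/.

muɹuθuɹaθaʒuðu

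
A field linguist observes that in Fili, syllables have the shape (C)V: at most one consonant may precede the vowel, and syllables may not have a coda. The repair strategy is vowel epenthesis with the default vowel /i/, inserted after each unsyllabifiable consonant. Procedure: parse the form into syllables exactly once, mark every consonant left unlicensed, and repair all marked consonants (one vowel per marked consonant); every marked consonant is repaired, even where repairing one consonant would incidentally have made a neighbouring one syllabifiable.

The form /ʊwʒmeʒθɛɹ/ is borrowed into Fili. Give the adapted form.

ʊwiʒimeʒiθɛɹi

Syllabifying with onset maximization leaves /w/, /ʒ/, /ʒ/, /ɹ/ stranded (no codas are permitted; onsets are limited to one consonant).
Each unlicensed consonant becomes the onset of a new syllable: /w/ → /wi/, /ʒ/ → /ʒi/, /ʒ/ → /ʒi/, /ɹ/ → /ɹi/.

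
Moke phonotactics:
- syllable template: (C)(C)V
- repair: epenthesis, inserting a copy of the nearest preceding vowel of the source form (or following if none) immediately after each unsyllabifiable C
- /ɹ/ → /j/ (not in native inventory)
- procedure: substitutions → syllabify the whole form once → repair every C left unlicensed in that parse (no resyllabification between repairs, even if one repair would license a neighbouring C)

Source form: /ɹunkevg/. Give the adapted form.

junkevege

Substitution: /ɹ/ → /j/, giving /junkevg/.
The consonants /v/, /g/ cannot be parsed into a legal (C)(C)V syllable (no codas are permitted; onsets may contain at most 2 consonants).
Epenthesis after each stranded consonant: /v/ → /ve/, /g/ → /ge/.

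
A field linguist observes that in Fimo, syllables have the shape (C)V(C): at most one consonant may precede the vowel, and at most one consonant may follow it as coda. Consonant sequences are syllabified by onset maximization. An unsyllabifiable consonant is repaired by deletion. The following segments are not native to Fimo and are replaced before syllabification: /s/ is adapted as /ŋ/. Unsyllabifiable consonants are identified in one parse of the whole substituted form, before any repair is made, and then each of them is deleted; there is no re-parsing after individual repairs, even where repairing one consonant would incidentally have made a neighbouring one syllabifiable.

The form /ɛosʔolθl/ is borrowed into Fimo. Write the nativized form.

Substitution: /s/ → /ŋ/, giving /ɛoŋʔolθl/.
The consonants /θ/, /l/ cannot be parsed into a legal (C)V(C) syllable (at most one coda consonant is licensed; onsets are limited to one consonant).
Deleting the stranded consonants removes /θ/, /l/.

ɛoŋʔol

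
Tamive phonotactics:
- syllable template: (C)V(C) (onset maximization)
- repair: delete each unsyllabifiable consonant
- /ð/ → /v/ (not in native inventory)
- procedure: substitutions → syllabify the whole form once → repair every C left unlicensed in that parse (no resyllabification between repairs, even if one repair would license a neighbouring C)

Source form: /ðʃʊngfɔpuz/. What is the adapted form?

Substitution: /ð/ → /v/, giving /vʃʊngfɔpuz/.
Syllabifying with onset maximization leaves /v/, /g/ stranded (at most one coda consonant is licensed; onsets are limited to one consonant).
Each unlicensed consonant is deleted: /v/, /g/.

ʃʊnfɔpuz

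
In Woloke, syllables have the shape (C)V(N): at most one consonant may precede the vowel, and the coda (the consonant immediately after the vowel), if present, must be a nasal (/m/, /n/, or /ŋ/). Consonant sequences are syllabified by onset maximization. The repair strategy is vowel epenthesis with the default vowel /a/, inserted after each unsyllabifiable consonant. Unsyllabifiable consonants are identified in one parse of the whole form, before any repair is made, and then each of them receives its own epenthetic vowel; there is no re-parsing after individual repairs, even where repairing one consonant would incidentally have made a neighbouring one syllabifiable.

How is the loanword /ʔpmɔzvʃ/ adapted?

ʔapamɔzavaʃa

Under (C)V(N), the unsyllabifiable consonants are /ʔ/, /p/, /z/, /v/, /ʃ/ (only a nasal (/m/, /n/, or /ŋ/) is licensed in coda position; onsets are limited to one consonant).
Inserting the epenthetic vowel yields /ʔ/ → /ʔa/, /p/ → /pa/, /z/ → /za/, /v/ → /va/, /ʃ/ → /ʃa/.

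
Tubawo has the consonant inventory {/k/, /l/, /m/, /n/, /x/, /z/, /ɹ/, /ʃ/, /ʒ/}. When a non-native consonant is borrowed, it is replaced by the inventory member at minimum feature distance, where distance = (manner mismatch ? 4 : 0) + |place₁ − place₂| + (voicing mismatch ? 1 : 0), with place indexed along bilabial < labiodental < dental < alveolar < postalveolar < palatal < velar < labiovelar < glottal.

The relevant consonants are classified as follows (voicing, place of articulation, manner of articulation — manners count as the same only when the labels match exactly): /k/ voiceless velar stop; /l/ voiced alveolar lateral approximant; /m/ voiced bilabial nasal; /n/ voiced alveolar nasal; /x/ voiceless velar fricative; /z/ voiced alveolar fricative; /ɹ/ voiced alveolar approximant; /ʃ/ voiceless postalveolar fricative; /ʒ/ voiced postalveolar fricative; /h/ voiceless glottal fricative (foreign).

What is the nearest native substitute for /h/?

x

/x/ is closest: same manner (fricative), place distance 2 (glottal→velar), same voicing; total 2. Next closest is /ʃ/ at distance 4.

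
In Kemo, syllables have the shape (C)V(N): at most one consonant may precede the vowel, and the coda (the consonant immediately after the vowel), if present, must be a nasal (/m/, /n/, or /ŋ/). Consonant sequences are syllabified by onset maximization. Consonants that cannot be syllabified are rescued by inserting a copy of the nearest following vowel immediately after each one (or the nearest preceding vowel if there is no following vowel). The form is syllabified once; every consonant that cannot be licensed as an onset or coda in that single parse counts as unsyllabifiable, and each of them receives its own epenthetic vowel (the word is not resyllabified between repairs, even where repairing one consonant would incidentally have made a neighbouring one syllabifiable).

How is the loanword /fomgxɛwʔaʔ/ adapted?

fomgɛxɛwaʔaʔa

The consonants /g/, /w/, /ʔ/ cannot be parsed into a legal (C)V(N) syllable (only a nasal (/m/, /n/, or /ŋ/) is licensed in coda position; onsets are limited to one consonant).
Inserting the epenthetic vowel yields /g/ → /gɛ/, /w/ → /wa/, /ʔ/ → /ʔa/.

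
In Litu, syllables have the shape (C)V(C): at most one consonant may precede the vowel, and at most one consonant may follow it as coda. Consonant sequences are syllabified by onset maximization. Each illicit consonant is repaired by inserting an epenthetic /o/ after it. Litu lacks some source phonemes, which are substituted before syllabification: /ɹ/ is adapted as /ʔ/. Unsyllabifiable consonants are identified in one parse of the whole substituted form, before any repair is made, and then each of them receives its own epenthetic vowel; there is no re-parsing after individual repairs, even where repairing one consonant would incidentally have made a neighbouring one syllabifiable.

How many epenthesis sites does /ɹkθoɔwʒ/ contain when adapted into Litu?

3

After substitution the input is /ʔkθoɔwʒ/.
The unsyllabifiable consonants are /ʔ/, /k/, /ʒ/; each receives one epenthetic vowel.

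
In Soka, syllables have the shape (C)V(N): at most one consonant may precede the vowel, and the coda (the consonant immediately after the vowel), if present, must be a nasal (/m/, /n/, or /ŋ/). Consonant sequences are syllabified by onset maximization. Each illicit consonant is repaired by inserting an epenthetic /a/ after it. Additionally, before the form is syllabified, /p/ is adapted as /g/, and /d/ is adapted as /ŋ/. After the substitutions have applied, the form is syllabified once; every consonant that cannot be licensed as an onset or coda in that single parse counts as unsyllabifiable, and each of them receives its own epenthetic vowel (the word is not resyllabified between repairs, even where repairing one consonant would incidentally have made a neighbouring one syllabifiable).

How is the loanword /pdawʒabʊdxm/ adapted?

Substitution: /p/ → /g/, /d/ → /ŋ/, giving /gŋawʒabʊŋxm/.
Syllabifying with onset maximization leaves /g/, /w/, /x/, /m/ stranded (only a nasal (/m/, /n/, or /ŋ/) is licensed in coda position; onsets are limited to one consonant).
Each unlicensed consonant becomes the onset of a new syllable: /g/ → /ga/, /w/ → /wa/, /x/ → /xa/, /m/ → /ma/.

gaŋawaʒabʊŋxama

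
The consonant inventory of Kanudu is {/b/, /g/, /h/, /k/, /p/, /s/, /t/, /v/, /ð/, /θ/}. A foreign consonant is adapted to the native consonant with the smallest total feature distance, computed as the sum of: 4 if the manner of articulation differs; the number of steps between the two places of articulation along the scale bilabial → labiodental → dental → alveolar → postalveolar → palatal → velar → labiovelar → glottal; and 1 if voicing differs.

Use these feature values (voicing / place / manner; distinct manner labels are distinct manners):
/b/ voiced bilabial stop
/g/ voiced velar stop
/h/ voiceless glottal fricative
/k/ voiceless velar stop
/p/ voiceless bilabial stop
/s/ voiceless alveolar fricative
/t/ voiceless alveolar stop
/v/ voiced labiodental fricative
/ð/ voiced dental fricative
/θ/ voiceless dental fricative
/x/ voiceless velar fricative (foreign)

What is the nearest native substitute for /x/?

h

/h/ is closest: same manner (fricative), place distance 2 (velar→glottal), same voicing; total 2. Next closest is /s/ at distance 3.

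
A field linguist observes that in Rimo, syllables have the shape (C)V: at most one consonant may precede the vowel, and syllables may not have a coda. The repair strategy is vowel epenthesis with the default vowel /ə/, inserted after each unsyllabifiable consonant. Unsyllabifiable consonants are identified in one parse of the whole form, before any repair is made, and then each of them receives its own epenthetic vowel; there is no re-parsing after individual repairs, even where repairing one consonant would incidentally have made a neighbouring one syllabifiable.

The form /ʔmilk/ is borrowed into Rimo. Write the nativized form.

ʔəmiləkə

The consonants /ʔ/, /l/, /k/ cannot be parsed into a legal (C)V syllable (no codas are permitted; onsets are limited to one consonant).
Inserting the epenthetic vowel yields /ʔ/ → /ʔə/, /l/ → /lə/, /k/ → /kə/.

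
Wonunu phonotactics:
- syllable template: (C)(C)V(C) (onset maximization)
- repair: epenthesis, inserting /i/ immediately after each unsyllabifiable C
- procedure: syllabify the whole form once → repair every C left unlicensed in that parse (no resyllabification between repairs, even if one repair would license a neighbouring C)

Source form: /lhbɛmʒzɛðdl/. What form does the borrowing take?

Syllabifying with onset maximization leaves /l/, /d/, /l/ stranded (at most one coda consonant is licensed; onsets may contain at most 2 consonants).
Epenthesis after each stranded consonant: /l/ → /li/, /d/ → /di/, /l/ → /li/.

lihbɛmʒzɛðdili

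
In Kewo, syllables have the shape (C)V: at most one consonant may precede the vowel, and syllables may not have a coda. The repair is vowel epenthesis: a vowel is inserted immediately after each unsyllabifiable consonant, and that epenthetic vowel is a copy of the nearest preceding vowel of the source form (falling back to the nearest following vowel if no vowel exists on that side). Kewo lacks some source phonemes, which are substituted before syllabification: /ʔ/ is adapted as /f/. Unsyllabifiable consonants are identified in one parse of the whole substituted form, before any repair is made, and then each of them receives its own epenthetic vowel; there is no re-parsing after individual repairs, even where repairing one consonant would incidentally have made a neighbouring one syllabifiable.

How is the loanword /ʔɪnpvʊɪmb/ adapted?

fɪnɪpɪvʊɪmɪbɪ

Substitution: /ʔ/ → /f/, giving /fɪnpvʊɪmb/.
The consonants /n/, /p/, /m/, /b/ cannot be parsed into a legal (C)V syllable (no codas are permitted; onsets are limited to one consonant).
Each unlicensed consonant becomes the onset of a new syllable: /n/ → /nɪ/, /p/ → /pɪ/, /m/ → /mɪ/, /b/ → /bɪ/.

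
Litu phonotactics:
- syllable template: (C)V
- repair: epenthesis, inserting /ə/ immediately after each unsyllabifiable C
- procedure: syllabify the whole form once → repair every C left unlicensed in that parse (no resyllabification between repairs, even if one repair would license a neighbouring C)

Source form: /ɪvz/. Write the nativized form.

The consonants /v/, /z/ cannot be parsed into a legal (C)V syllable (no codas are permitted; onsets are limited to one consonant).
Inserting the epenthetic vowel yields /v/ → /və/, /z/ → /zə/.

ɪvəzə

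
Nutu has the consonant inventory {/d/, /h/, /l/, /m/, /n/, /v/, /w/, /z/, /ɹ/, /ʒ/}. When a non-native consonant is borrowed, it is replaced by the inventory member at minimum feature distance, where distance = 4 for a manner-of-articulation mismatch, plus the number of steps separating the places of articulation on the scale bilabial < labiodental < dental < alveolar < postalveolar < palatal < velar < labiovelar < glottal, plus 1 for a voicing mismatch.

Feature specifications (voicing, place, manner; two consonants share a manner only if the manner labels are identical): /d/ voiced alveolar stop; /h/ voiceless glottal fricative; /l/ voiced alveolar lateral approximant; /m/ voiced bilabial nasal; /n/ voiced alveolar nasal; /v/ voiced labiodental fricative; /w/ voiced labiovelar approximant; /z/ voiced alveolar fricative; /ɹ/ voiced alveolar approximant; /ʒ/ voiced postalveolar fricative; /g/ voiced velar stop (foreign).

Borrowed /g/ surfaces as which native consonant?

d

/d/ is closest: same manner (stop), place distance 3 (velar→alveolar), same voicing; total 3. Next closest is /w/ at distance 5.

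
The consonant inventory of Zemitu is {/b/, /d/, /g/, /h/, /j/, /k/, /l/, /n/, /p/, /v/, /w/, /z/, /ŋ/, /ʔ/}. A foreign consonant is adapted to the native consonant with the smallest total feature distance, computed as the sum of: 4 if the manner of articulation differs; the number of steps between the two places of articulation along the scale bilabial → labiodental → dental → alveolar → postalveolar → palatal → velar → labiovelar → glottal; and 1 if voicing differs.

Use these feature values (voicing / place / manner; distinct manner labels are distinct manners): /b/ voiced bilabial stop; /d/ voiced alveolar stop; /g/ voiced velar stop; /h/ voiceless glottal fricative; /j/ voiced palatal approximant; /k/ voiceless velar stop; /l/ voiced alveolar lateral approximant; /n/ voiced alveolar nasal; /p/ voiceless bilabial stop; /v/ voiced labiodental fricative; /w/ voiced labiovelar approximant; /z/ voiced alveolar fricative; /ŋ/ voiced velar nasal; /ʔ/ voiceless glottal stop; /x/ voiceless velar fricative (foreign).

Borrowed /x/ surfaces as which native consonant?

h

/h/ is closest: same manner (fricative), place distance 2 (velar→glottal), same voicing; total 2. Next closest is /k/ at distance 4.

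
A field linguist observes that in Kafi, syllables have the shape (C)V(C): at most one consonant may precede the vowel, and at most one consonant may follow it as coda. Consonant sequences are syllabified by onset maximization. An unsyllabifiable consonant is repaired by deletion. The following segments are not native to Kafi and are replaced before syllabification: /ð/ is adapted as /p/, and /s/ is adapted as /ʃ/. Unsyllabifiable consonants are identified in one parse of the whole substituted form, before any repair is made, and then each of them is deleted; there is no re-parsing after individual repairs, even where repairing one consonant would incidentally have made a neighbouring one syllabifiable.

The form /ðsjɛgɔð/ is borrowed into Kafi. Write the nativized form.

Substitution: /ð/ → /p/, /s/ → /ʃ/, giving /pʃjɛgɔp/.
Syllabifying with onset maximization leaves /p/, /ʃ/ stranded (at most one coda consonant is licensed; onsets are limited to one consonant).
Deleting the stranded consonants removes /p/, /ʃ/.

jɛgɔp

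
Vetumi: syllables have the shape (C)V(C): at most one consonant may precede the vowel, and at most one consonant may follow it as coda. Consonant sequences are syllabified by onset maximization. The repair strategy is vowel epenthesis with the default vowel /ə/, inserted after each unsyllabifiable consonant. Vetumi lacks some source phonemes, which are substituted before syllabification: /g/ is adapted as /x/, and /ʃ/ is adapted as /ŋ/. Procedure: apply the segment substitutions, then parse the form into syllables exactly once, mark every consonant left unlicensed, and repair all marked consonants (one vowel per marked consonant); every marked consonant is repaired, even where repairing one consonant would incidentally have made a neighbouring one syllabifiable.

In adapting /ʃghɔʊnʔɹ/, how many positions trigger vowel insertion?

After substitution the input is /ŋxhɔʊnʔɹ/.
The unsyllabifiable consonants are /ŋ/, /x/, /ʔ/, /ɹ/; each receives one epenthetic vowel.

4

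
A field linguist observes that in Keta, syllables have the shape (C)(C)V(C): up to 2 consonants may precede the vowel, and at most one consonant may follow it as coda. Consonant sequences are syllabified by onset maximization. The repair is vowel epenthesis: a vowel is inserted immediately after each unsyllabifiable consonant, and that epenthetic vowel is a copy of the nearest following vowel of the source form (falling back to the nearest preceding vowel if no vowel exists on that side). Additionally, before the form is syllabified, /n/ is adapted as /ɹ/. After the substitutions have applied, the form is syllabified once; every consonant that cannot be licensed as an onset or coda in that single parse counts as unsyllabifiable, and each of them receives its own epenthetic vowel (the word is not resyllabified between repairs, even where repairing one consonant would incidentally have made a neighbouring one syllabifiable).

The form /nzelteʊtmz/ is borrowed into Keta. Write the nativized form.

ɹzelteʊtmʊzʊ

Substitution: /n/ → /ɹ/, giving /ɹzelteʊtmz/.
The consonants /m/, /z/ cannot be parsed into a legal (C)(C)V(C) syllable (at most one coda consonant is licensed; onsets may contain at most 2 consonants).
Epenthesis after each stranded consonant: /m/ → /mʊ/, /z/ → /zʊ/.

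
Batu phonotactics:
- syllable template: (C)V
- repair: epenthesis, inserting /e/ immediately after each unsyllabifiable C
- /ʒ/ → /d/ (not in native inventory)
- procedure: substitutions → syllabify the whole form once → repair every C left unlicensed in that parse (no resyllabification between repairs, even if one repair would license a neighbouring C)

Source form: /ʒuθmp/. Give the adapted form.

duθemepe

Substitution: /ʒ/ → /d/, giving /duθmp/.
Under (C)V, the unsyllabifiable consonants are /θ/, /m/, /p/ (no codas are permitted; onsets are limited to one consonant).
Each unlicensed consonant becomes the onset of a new syllable: /θ/ → /θe/, /m/ → /me/, /p/ → /pe/.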